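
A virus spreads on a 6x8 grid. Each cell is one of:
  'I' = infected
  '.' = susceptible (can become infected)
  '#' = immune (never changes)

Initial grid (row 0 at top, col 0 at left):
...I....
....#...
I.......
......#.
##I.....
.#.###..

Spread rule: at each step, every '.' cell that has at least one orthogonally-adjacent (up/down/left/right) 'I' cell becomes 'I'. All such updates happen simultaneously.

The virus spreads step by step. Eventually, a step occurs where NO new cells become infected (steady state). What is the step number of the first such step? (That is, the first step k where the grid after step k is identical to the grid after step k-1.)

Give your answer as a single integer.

Answer: 7

Derivation:
Step 0 (initial): 3 infected
Step 1: +9 new -> 12 infected
Step 2: +10 new -> 22 infected
Step 3: +5 new -> 27 infected
Step 4: +5 new -> 32 infected
Step 5: +4 new -> 36 infected
Step 6: +3 new -> 39 infected
Step 7: +0 new -> 39 infected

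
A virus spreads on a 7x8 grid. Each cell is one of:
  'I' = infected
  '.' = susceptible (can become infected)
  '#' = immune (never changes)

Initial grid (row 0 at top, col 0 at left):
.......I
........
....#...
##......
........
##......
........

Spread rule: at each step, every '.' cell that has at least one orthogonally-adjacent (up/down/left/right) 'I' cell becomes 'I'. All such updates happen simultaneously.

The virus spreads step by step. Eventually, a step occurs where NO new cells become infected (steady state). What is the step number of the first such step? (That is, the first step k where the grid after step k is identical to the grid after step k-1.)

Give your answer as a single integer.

Step 0 (initial): 1 infected
Step 1: +2 new -> 3 infected
Step 2: +3 new -> 6 infected
Step 3: +4 new -> 10 infected
Step 4: +5 new -> 15 infected
Step 5: +5 new -> 20 infected
Step 6: +7 new -> 27 infected
Step 7: +7 new -> 34 infected
Step 8: +6 new -> 40 infected
Step 9: +4 new -> 44 infected
Step 10: +3 new -> 47 infected
Step 11: +2 new -> 49 infected
Step 12: +1 new -> 50 infected
Step 13: +1 new -> 51 infected
Step 14: +0 new -> 51 infected

Answer: 14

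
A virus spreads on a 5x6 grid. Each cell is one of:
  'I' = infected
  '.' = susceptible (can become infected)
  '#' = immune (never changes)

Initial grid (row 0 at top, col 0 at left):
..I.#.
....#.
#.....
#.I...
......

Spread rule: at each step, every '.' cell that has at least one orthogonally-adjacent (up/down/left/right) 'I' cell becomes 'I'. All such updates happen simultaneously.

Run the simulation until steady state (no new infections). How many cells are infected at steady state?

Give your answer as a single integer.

Answer: 26

Derivation:
Step 0 (initial): 2 infected
Step 1: +7 new -> 9 infected
Step 2: +8 new -> 17 infected
Step 3: +5 new -> 22 infected
Step 4: +2 new -> 24 infected
Step 5: +1 new -> 25 infected
Step 6: +1 new -> 26 infected
Step 7: +0 new -> 26 infected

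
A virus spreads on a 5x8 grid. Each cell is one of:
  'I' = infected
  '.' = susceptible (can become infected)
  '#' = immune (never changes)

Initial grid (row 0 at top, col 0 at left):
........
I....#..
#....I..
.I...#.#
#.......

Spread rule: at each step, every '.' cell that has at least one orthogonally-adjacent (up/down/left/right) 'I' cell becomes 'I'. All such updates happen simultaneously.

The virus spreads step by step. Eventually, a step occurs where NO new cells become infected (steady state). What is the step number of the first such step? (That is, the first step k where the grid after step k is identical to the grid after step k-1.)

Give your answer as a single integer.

Answer: 5

Derivation:
Step 0 (initial): 3 infected
Step 1: +8 new -> 11 infected
Step 2: +11 new -> 22 infected
Step 3: +8 new -> 30 infected
Step 4: +5 new -> 35 infected
Step 5: +0 new -> 35 infected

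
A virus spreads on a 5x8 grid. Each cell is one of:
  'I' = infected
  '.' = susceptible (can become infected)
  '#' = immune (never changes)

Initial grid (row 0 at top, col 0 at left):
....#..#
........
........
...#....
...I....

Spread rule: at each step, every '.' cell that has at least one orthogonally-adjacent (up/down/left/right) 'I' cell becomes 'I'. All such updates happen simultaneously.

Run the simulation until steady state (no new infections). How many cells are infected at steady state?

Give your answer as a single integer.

Answer: 37

Derivation:
Step 0 (initial): 1 infected
Step 1: +2 new -> 3 infected
Step 2: +4 new -> 7 infected
Step 3: +6 new -> 13 infected
Step 4: +8 new -> 21 infected
Step 5: +7 new -> 28 infected
Step 6: +6 new -> 34 infected
Step 7: +3 new -> 37 infected
Step 8: +0 new -> 37 infected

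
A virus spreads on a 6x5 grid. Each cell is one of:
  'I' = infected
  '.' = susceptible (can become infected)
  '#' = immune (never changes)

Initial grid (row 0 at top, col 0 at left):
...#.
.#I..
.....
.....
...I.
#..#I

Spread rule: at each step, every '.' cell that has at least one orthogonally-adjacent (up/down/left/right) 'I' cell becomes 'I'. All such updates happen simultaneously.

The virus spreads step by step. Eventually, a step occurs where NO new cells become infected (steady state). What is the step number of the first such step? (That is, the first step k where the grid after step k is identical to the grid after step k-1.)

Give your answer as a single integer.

Step 0 (initial): 3 infected
Step 1: +6 new -> 9 infected
Step 2: +8 new -> 17 infected
Step 3: +7 new -> 24 infected
Step 4: +2 new -> 26 infected
Step 5: +0 new -> 26 infected

Answer: 5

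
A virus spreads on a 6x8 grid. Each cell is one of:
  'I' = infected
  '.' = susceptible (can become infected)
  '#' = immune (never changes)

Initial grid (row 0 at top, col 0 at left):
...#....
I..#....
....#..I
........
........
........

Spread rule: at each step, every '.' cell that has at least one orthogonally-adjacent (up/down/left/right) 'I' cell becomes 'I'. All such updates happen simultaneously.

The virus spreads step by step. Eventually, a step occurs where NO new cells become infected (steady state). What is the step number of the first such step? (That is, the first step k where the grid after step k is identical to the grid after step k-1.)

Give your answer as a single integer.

Step 0 (initial): 2 infected
Step 1: +6 new -> 8 infected
Step 2: +9 new -> 17 infected
Step 3: +9 new -> 26 infected
Step 4: +9 new -> 35 infected
Step 5: +6 new -> 41 infected
Step 6: +3 new -> 44 infected
Step 7: +1 new -> 45 infected
Step 8: +0 new -> 45 infected

Answer: 8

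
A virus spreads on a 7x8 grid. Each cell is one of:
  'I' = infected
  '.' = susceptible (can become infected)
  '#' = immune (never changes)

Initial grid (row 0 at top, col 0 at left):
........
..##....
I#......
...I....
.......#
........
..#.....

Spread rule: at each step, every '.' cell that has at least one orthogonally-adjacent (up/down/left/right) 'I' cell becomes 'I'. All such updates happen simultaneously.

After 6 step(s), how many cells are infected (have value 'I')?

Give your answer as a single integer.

Answer: 49

Derivation:
Step 0 (initial): 2 infected
Step 1: +6 new -> 8 infected
Step 2: +10 new -> 18 infected
Step 3: +10 new -> 28 infected
Step 4: +10 new -> 38 infected
Step 5: +7 new -> 45 infected
Step 6: +4 new -> 49 infected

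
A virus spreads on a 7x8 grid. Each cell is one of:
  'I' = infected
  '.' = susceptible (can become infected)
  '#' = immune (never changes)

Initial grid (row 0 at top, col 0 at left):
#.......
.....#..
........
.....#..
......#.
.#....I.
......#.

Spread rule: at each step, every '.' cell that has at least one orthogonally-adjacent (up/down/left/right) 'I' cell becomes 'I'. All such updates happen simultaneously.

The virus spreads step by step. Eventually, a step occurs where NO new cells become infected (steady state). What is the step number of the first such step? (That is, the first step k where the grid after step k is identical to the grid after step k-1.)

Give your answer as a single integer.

Answer: 11

Derivation:
Step 0 (initial): 1 infected
Step 1: +2 new -> 3 infected
Step 2: +5 new -> 8 infected
Step 3: +4 new -> 12 infected
Step 4: +6 new -> 18 infected
Step 5: +6 new -> 24 infected
Step 6: +8 new -> 32 infected
Step 7: +7 new -> 39 infected
Step 8: +6 new -> 45 infected
Step 9: +3 new -> 48 infected
Step 10: +2 new -> 50 infected
Step 11: +0 new -> 50 infected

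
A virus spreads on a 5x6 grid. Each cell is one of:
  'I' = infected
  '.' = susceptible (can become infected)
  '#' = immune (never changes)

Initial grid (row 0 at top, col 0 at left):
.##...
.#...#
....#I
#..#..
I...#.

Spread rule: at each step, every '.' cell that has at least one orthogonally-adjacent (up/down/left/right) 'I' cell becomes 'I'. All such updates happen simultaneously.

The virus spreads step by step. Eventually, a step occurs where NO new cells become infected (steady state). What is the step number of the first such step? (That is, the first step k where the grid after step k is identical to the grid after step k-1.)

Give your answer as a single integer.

Answer: 10

Derivation:
Step 0 (initial): 2 infected
Step 1: +2 new -> 4 infected
Step 2: +4 new -> 8 infected
Step 3: +3 new -> 11 infected
Step 4: +2 new -> 13 infected
Step 5: +3 new -> 16 infected
Step 6: +2 new -> 18 infected
Step 7: +2 new -> 20 infected
Step 8: +1 new -> 21 infected
Step 9: +1 new -> 22 infected
Step 10: +0 new -> 22 infected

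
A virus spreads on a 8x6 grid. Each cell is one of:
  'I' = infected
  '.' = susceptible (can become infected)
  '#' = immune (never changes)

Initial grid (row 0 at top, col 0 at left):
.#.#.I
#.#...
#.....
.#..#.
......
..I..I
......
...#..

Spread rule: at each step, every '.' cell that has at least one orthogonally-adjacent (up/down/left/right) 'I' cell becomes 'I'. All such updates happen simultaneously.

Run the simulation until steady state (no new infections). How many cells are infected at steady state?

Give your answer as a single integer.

Answer: 38

Derivation:
Step 0 (initial): 3 infected
Step 1: +9 new -> 12 infected
Step 2: +13 new -> 25 infected
Step 3: +8 new -> 33 infected
Step 4: +4 new -> 37 infected
Step 5: +1 new -> 38 infected
Step 6: +0 new -> 38 infected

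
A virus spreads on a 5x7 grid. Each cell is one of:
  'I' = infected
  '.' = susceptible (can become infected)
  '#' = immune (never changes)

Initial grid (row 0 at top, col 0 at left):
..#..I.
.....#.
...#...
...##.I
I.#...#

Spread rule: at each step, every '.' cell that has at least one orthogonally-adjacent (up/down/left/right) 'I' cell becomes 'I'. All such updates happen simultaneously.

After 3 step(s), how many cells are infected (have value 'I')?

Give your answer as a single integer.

Answer: 22

Derivation:
Step 0 (initial): 3 infected
Step 1: +6 new -> 9 infected
Step 2: +7 new -> 16 infected
Step 3: +6 new -> 22 infected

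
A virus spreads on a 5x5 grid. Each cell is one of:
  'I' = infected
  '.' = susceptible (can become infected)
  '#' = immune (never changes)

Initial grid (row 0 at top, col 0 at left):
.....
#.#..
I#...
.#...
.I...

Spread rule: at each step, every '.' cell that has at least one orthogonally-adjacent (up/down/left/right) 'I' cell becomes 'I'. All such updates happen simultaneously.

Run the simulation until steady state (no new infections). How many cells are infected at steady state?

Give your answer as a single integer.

Answer: 21

Derivation:
Step 0 (initial): 2 infected
Step 1: +3 new -> 5 infected
Step 2: +2 new -> 7 infected
Step 3: +3 new -> 10 infected
Step 4: +2 new -> 12 infected
Step 5: +2 new -> 14 infected
Step 6: +2 new -> 16 infected
Step 7: +2 new -> 18 infected
Step 8: +1 new -> 19 infected
Step 9: +2 new -> 21 infected
Step 10: +0 new -> 21 infected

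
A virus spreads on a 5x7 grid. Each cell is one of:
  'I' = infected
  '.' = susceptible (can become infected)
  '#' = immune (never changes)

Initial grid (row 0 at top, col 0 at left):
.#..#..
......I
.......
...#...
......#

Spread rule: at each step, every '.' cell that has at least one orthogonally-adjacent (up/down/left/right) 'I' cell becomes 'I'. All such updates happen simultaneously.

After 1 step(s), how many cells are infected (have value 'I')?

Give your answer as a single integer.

Answer: 4

Derivation:
Step 0 (initial): 1 infected
Step 1: +3 new -> 4 infected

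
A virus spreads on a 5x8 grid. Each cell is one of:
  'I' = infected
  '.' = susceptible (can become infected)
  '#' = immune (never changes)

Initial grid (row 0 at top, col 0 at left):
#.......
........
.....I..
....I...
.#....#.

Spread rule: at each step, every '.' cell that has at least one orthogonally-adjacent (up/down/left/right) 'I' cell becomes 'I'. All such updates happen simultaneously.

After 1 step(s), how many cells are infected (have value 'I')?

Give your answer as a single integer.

Answer: 8

Derivation:
Step 0 (initial): 2 infected
Step 1: +6 new -> 8 infected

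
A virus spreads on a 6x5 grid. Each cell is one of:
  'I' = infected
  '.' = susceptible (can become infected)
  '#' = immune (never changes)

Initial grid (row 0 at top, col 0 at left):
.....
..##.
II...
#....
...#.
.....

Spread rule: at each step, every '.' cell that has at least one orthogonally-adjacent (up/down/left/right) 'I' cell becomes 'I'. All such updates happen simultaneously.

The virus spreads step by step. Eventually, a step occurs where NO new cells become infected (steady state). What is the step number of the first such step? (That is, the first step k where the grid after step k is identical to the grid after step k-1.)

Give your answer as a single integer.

Step 0 (initial): 2 infected
Step 1: +4 new -> 6 infected
Step 2: +5 new -> 11 infected
Step 3: +6 new -> 17 infected
Step 4: +5 new -> 22 infected
Step 5: +3 new -> 25 infected
Step 6: +1 new -> 26 infected
Step 7: +0 new -> 26 infected

Answer: 7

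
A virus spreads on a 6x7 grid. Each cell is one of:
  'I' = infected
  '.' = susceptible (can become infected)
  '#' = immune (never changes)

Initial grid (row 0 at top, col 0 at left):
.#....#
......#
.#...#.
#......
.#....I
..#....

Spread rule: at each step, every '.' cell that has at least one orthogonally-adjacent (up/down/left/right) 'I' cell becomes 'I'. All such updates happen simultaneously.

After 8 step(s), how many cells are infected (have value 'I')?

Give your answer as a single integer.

Answer: 28

Derivation:
Step 0 (initial): 1 infected
Step 1: +3 new -> 4 infected
Step 2: +4 new -> 8 infected
Step 3: +3 new -> 11 infected
Step 4: +4 new -> 15 infected
Step 5: +3 new -> 18 infected
Step 6: +5 new -> 23 infected
Step 7: +3 new -> 26 infected
Step 8: +2 new -> 28 infected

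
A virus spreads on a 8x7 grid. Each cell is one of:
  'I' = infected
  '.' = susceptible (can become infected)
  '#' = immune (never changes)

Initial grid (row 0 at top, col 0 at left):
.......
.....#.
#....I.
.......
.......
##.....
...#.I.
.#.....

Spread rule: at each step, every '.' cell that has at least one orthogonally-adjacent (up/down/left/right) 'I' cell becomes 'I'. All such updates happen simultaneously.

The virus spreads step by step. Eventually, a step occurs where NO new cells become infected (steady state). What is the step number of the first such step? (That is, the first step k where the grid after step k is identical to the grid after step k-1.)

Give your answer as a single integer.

Answer: 9

Derivation:
Step 0 (initial): 2 infected
Step 1: +7 new -> 9 infected
Step 2: +10 new -> 19 infected
Step 3: +9 new -> 28 infected
Step 4: +8 new -> 36 infected
Step 5: +5 new -> 41 infected
Step 6: +5 new -> 46 infected
Step 7: +3 new -> 49 infected
Step 8: +1 new -> 50 infected
Step 9: +0 new -> 50 infected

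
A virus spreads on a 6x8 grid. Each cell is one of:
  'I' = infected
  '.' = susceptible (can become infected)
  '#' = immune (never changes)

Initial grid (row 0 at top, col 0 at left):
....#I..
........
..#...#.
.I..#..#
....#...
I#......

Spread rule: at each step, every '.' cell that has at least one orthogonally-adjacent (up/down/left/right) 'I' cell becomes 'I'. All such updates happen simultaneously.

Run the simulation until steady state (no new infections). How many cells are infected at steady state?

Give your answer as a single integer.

Answer: 41

Derivation:
Step 0 (initial): 3 infected
Step 1: +7 new -> 10 infected
Step 2: +8 new -> 18 infected
Step 3: +10 new -> 28 infected
Step 4: +7 new -> 35 infected
Step 5: +3 new -> 38 infected
Step 6: +2 new -> 40 infected
Step 7: +1 new -> 41 infected
Step 8: +0 new -> 41 infected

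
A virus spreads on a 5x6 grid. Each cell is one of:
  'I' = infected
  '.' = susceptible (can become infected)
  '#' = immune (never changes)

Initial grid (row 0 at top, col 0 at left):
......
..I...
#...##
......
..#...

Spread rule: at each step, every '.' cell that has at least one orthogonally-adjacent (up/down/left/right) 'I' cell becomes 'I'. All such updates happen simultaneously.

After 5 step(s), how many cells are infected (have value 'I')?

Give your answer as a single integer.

Step 0 (initial): 1 infected
Step 1: +4 new -> 5 infected
Step 2: +7 new -> 12 infected
Step 3: +5 new -> 17 infected
Step 4: +5 new -> 22 infected
Step 5: +3 new -> 25 infected

Answer: 25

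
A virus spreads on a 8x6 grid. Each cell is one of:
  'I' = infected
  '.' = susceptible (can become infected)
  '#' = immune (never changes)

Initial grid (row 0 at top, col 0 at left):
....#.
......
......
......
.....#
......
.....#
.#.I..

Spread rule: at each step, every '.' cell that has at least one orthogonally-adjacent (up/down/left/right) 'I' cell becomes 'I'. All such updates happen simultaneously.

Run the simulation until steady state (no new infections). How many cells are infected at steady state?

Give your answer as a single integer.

Answer: 44

Derivation:
Step 0 (initial): 1 infected
Step 1: +3 new -> 4 infected
Step 2: +4 new -> 8 infected
Step 3: +4 new -> 12 infected
Step 4: +6 new -> 18 infected
Step 5: +6 new -> 24 infected
Step 6: +6 new -> 30 infected
Step 7: +6 new -> 36 infected
Step 8: +4 new -> 40 infected
Step 9: +3 new -> 43 infected
Step 10: +1 new -> 44 infected
Step 11: +0 new -> 44 infected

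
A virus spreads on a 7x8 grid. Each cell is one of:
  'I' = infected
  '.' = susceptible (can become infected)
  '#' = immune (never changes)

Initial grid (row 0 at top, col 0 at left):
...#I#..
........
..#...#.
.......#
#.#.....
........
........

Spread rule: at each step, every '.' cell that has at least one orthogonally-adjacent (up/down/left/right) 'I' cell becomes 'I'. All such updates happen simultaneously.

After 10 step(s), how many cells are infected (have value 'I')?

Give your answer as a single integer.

Step 0 (initial): 1 infected
Step 1: +1 new -> 2 infected
Step 2: +3 new -> 5 infected
Step 3: +5 new -> 10 infected
Step 4: +7 new -> 17 infected
Step 5: +10 new -> 27 infected
Step 6: +7 new -> 34 infected
Step 7: +7 new -> 41 infected
Step 8: +4 new -> 45 infected
Step 9: +3 new -> 48 infected
Step 10: +1 new -> 49 infected

Answer: 49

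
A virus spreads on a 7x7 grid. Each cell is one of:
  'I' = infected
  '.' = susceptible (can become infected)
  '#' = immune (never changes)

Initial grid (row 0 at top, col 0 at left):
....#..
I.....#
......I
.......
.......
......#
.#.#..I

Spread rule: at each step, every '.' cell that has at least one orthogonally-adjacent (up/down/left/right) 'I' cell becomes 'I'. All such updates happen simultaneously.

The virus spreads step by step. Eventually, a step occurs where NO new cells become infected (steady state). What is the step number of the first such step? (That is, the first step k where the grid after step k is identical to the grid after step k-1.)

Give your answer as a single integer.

Step 0 (initial): 3 infected
Step 1: +6 new -> 9 infected
Step 2: +10 new -> 19 infected
Step 3: +11 new -> 30 infected
Step 4: +8 new -> 38 infected
Step 5: +5 new -> 43 infected
Step 6: +1 new -> 44 infected
Step 7: +0 new -> 44 infected

Answer: 7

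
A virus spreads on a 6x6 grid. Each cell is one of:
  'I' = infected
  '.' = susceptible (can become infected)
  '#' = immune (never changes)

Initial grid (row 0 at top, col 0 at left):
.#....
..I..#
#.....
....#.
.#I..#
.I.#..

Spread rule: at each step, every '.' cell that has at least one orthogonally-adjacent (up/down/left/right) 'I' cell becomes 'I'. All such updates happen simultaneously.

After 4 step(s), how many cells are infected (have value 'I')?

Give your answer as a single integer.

Step 0 (initial): 3 infected
Step 1: +8 new -> 11 infected
Step 2: +9 new -> 20 infected
Step 3: +5 new -> 25 infected
Step 4: +3 new -> 28 infected

Answer: 28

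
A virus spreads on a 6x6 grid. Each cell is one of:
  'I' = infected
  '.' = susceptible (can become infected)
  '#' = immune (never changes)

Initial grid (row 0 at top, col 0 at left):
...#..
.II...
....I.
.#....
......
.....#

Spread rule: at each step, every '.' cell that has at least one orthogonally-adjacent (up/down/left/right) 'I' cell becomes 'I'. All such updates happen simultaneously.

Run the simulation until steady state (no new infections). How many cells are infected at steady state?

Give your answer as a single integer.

Answer: 33

Derivation:
Step 0 (initial): 3 infected
Step 1: +10 new -> 13 infected
Step 2: +8 new -> 21 infected
Step 3: +6 new -> 27 infected
Step 4: +4 new -> 31 infected
Step 5: +2 new -> 33 infected
Step 6: +0 new -> 33 infected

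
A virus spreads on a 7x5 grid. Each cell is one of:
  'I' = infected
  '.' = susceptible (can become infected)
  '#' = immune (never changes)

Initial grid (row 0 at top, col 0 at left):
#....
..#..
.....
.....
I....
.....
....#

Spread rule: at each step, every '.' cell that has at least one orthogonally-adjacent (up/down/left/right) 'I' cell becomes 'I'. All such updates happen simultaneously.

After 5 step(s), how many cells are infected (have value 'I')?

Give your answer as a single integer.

Answer: 26

Derivation:
Step 0 (initial): 1 infected
Step 1: +3 new -> 4 infected
Step 2: +5 new -> 9 infected
Step 3: +6 new -> 15 infected
Step 4: +6 new -> 21 infected
Step 5: +5 new -> 26 infected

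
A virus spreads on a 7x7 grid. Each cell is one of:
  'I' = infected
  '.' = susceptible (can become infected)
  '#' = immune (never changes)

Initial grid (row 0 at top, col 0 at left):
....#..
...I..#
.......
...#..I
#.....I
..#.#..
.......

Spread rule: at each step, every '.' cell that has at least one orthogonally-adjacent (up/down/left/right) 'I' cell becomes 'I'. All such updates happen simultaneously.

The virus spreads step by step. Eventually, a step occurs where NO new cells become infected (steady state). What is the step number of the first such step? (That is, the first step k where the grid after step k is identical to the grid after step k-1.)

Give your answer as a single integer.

Step 0 (initial): 3 infected
Step 1: +8 new -> 11 infected
Step 2: +10 new -> 21 infected
Step 3: +7 new -> 28 infected
Step 4: +7 new -> 35 infected
Step 5: +3 new -> 38 infected
Step 6: +2 new -> 40 infected
Step 7: +2 new -> 42 infected
Step 8: +1 new -> 43 infected
Step 9: +0 new -> 43 infected

Answer: 9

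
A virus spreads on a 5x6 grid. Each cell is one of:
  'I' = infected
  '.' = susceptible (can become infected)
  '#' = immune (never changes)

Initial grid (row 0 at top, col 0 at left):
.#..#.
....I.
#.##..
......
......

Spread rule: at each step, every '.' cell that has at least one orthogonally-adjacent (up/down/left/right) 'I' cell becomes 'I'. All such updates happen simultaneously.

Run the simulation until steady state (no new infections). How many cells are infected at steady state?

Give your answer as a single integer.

Step 0 (initial): 1 infected
Step 1: +3 new -> 4 infected
Step 2: +5 new -> 9 infected
Step 3: +5 new -> 14 infected
Step 4: +5 new -> 19 infected
Step 5: +3 new -> 22 infected
Step 6: +2 new -> 24 infected
Step 7: +1 new -> 25 infected
Step 8: +0 new -> 25 infected

Answer: 25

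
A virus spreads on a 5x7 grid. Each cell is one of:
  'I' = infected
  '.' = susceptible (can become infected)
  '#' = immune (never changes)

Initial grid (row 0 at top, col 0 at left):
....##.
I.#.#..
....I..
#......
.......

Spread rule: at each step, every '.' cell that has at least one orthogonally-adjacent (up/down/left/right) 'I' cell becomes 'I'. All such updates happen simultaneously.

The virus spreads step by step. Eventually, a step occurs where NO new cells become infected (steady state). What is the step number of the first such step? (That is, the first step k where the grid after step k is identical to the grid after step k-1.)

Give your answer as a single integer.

Answer: 6

Derivation:
Step 0 (initial): 2 infected
Step 1: +6 new -> 8 infected
Step 2: +9 new -> 17 infected
Step 3: +8 new -> 25 infected
Step 4: +4 new -> 29 infected
Step 5: +1 new -> 30 infected
Step 6: +0 new -> 30 infected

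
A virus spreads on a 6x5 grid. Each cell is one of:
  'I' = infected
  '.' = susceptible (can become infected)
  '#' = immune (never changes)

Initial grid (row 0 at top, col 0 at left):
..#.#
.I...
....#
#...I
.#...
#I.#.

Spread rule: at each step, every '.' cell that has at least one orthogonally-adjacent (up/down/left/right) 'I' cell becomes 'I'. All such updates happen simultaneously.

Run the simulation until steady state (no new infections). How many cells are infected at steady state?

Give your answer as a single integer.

Step 0 (initial): 3 infected
Step 1: +7 new -> 10 infected
Step 2: +10 new -> 20 infected
Step 3: +2 new -> 22 infected
Step 4: +0 new -> 22 infected

Answer: 22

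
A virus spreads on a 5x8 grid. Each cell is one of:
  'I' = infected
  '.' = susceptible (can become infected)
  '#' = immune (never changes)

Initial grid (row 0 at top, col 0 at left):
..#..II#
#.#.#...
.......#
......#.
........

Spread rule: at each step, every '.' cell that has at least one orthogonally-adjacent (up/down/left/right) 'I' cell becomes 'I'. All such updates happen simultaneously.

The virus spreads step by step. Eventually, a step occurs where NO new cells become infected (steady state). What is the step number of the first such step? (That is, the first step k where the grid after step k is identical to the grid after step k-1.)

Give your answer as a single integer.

Answer: 10

Derivation:
Step 0 (initial): 2 infected
Step 1: +3 new -> 5 infected
Step 2: +4 new -> 9 infected
Step 3: +3 new -> 12 infected
Step 4: +3 new -> 15 infected
Step 5: +4 new -> 19 infected
Step 6: +4 new -> 23 infected
Step 7: +5 new -> 28 infected
Step 8: +3 new -> 31 infected
Step 9: +2 new -> 33 infected
Step 10: +0 new -> 33 infected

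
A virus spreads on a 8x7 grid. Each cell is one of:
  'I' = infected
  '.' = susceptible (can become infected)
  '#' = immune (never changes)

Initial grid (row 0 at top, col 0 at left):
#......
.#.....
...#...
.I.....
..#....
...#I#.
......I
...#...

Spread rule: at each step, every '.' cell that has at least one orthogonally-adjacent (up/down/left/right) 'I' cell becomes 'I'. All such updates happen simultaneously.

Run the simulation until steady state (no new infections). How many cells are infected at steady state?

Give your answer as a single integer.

Answer: 49

Derivation:
Step 0 (initial): 3 infected
Step 1: +9 new -> 12 infected
Step 2: +12 new -> 24 infected
Step 3: +9 new -> 33 infected
Step 4: +8 new -> 41 infected
Step 5: +6 new -> 47 infected
Step 6: +2 new -> 49 infected
Step 7: +0 new -> 49 infected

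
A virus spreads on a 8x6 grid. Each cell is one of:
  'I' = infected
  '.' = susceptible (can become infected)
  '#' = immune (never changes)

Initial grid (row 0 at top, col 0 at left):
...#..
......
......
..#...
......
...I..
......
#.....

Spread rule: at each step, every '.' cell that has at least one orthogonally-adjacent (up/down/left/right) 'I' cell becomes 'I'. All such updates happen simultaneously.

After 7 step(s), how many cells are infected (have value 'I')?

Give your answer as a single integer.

Answer: 44

Derivation:
Step 0 (initial): 1 infected
Step 1: +4 new -> 5 infected
Step 2: +8 new -> 13 infected
Step 3: +9 new -> 22 infected
Step 4: +9 new -> 31 infected
Step 5: +5 new -> 36 infected
Step 6: +5 new -> 41 infected
Step 7: +3 new -> 44 infected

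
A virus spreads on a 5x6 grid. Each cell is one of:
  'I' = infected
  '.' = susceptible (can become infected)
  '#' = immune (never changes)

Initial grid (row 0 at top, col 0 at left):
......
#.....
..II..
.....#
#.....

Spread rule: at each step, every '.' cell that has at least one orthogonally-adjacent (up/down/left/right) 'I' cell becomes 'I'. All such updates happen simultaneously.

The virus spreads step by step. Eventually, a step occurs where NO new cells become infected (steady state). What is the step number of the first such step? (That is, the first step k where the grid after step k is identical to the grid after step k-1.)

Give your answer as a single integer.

Answer: 5

Derivation:
Step 0 (initial): 2 infected
Step 1: +6 new -> 8 infected
Step 2: +10 new -> 18 infected
Step 3: +6 new -> 24 infected
Step 4: +3 new -> 27 infected
Step 5: +0 new -> 27 infected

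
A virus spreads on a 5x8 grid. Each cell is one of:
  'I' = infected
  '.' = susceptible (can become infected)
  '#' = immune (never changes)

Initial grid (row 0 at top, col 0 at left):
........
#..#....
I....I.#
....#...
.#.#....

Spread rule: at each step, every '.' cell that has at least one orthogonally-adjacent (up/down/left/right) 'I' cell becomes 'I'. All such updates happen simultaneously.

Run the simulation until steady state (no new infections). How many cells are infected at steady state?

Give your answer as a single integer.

Answer: 34

Derivation:
Step 0 (initial): 2 infected
Step 1: +6 new -> 8 infected
Step 2: +10 new -> 18 infected
Step 3: +10 new -> 28 infected
Step 4: +6 new -> 34 infected
Step 5: +0 new -> 34 infected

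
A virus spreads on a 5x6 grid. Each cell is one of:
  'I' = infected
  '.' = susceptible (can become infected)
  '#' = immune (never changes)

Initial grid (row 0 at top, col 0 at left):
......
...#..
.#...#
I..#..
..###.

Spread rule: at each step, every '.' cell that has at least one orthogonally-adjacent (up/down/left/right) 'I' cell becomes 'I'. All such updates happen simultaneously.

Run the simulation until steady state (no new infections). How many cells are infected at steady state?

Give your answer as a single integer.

Step 0 (initial): 1 infected
Step 1: +3 new -> 4 infected
Step 2: +3 new -> 7 infected
Step 3: +3 new -> 10 infected
Step 4: +3 new -> 13 infected
Step 5: +2 new -> 15 infected
Step 6: +3 new -> 18 infected
Step 7: +3 new -> 21 infected
Step 8: +2 new -> 23 infected
Step 9: +0 new -> 23 infected

Answer: 23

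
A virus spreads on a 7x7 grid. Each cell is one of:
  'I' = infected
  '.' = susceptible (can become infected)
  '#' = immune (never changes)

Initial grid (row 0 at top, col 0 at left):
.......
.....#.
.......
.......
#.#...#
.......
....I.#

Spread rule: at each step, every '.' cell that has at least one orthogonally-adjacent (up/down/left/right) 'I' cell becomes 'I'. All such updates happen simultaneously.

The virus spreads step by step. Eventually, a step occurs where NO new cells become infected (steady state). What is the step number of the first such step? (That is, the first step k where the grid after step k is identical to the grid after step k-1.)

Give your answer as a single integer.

Answer: 11

Derivation:
Step 0 (initial): 1 infected
Step 1: +3 new -> 4 infected
Step 2: +4 new -> 8 infected
Step 3: +6 new -> 14 infected
Step 4: +5 new -> 19 infected
Step 5: +7 new -> 26 infected
Step 6: +5 new -> 31 infected
Step 7: +6 new -> 37 infected
Step 8: +4 new -> 41 infected
Step 9: +2 new -> 43 infected
Step 10: +1 new -> 44 infected
Step 11: +0 new -> 44 infected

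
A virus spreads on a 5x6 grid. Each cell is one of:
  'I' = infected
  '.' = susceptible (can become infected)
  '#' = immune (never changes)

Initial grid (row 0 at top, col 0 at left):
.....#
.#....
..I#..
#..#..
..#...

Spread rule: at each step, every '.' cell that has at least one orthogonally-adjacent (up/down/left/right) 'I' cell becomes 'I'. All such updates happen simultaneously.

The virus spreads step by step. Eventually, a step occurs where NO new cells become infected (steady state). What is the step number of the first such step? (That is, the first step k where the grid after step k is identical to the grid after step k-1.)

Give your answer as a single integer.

Answer: 8

Derivation:
Step 0 (initial): 1 infected
Step 1: +3 new -> 4 infected
Step 2: +4 new -> 8 infected
Step 3: +5 new -> 13 infected
Step 4: +5 new -> 18 infected
Step 5: +2 new -> 20 infected
Step 6: +2 new -> 22 infected
Step 7: +2 new -> 24 infected
Step 8: +0 new -> 24 infected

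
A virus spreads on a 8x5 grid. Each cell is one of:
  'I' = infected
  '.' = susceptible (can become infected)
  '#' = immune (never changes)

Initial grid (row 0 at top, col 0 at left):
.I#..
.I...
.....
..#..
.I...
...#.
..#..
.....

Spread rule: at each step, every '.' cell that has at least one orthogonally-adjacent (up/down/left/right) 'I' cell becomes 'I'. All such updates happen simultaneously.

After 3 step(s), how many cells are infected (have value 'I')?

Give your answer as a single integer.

Answer: 26

Derivation:
Step 0 (initial): 3 infected
Step 1: +8 new -> 11 infected
Step 2: +8 new -> 19 infected
Step 3: +7 new -> 26 infected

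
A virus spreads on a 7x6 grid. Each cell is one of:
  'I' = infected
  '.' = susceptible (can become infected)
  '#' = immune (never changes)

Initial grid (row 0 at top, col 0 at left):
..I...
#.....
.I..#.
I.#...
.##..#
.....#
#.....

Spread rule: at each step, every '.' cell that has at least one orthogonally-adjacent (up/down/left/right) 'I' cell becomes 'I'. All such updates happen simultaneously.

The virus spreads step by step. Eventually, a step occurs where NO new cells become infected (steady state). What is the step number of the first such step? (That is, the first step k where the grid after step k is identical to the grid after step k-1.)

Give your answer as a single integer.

Answer: 9

Derivation:
Step 0 (initial): 3 infected
Step 1: +8 new -> 11 infected
Step 2: +5 new -> 16 infected
Step 3: +4 new -> 20 infected
Step 4: +5 new -> 25 infected
Step 5: +5 new -> 30 infected
Step 6: +2 new -> 32 infected
Step 7: +1 new -> 33 infected
Step 8: +1 new -> 34 infected
Step 9: +0 new -> 34 infected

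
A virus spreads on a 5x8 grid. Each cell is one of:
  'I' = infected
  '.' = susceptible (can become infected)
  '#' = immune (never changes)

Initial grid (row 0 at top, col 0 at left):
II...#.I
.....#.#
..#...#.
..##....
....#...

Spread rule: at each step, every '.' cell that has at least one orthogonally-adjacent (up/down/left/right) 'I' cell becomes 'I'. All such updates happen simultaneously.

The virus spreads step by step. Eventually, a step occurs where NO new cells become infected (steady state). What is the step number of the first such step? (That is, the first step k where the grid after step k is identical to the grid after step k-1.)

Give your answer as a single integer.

Step 0 (initial): 3 infected
Step 1: +4 new -> 7 infected
Step 2: +5 new -> 12 infected
Step 3: +4 new -> 16 infected
Step 4: +4 new -> 20 infected
Step 5: +2 new -> 22 infected
Step 6: +3 new -> 25 infected
Step 7: +1 new -> 26 infected
Step 8: +2 new -> 28 infected
Step 9: +2 new -> 30 infected
Step 10: +2 new -> 32 infected
Step 11: +0 new -> 32 infected

Answer: 11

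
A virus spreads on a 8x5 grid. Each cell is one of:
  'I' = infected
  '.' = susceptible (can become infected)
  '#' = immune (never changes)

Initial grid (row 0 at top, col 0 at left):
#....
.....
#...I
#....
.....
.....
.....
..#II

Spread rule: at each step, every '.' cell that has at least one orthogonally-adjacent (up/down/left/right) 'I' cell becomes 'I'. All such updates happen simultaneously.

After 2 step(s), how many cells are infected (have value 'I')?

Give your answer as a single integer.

Step 0 (initial): 3 infected
Step 1: +5 new -> 8 infected
Step 2: +8 new -> 16 infected

Answer: 16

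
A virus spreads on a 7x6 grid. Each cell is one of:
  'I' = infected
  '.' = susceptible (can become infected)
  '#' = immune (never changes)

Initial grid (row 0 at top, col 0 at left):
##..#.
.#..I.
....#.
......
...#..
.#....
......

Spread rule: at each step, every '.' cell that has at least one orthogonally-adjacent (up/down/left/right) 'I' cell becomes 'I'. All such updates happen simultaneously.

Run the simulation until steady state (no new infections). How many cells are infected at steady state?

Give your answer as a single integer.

Answer: 35

Derivation:
Step 0 (initial): 1 infected
Step 1: +2 new -> 3 infected
Step 2: +5 new -> 8 infected
Step 3: +4 new -> 12 infected
Step 4: +4 new -> 16 infected
Step 5: +5 new -> 21 infected
Step 6: +6 new -> 27 infected
Step 7: +4 new -> 31 infected
Step 8: +3 new -> 34 infected
Step 9: +1 new -> 35 infected
Step 10: +0 new -> 35 infected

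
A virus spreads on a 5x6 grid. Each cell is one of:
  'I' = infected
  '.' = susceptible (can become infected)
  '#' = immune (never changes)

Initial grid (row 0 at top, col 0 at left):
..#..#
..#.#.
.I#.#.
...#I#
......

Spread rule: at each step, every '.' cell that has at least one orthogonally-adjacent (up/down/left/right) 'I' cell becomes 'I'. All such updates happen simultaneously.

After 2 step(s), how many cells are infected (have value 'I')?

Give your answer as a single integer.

Answer: 13

Derivation:
Step 0 (initial): 2 infected
Step 1: +4 new -> 6 infected
Step 2: +7 new -> 13 infected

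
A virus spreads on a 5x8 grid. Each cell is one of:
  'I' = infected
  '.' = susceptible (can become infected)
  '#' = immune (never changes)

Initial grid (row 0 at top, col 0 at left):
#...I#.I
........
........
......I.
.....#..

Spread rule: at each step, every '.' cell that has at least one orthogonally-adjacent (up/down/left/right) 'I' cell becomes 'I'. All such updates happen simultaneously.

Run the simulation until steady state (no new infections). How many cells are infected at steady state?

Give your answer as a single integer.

Answer: 37

Derivation:
Step 0 (initial): 3 infected
Step 1: +8 new -> 11 infected
Step 2: +9 new -> 20 infected
Step 3: +5 new -> 25 infected
Step 4: +4 new -> 29 infected
Step 5: +4 new -> 33 infected
Step 6: +3 new -> 36 infected
Step 7: +1 new -> 37 infected
Step 8: +0 new -> 37 infected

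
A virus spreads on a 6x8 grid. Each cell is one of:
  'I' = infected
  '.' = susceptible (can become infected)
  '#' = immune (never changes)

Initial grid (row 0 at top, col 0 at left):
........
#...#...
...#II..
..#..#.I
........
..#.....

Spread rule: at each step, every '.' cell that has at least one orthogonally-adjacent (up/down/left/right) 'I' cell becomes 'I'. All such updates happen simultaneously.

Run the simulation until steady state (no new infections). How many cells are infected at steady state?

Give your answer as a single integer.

Step 0 (initial): 3 infected
Step 1: +6 new -> 9 infected
Step 2: +7 new -> 16 infected
Step 3: +7 new -> 23 infected
Step 4: +4 new -> 27 infected
Step 5: +3 new -> 30 infected
Step 6: +5 new -> 35 infected
Step 7: +6 new -> 41 infected
Step 8: +1 new -> 42 infected
Step 9: +0 new -> 42 infected

Answer: 42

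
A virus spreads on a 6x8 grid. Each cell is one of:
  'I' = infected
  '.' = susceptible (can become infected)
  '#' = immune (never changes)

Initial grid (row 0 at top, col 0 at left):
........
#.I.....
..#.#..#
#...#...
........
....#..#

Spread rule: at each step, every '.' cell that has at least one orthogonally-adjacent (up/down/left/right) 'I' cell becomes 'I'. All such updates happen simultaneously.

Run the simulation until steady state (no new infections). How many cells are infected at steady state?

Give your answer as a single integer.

Answer: 40

Derivation:
Step 0 (initial): 1 infected
Step 1: +3 new -> 4 infected
Step 2: +5 new -> 9 infected
Step 3: +6 new -> 15 infected
Step 4: +6 new -> 21 infected
Step 5: +9 new -> 30 infected
Step 6: +5 new -> 35 infected
Step 7: +3 new -> 38 infected
Step 8: +2 new -> 40 infected
Step 9: +0 new -> 40 infected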